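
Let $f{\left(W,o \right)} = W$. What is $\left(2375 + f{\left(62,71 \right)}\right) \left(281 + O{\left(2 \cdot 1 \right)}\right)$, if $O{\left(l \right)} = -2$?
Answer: $679923$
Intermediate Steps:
$\left(2375 + f{\left(62,71 \right)}\right) \left(281 + O{\left(2 \cdot 1 \right)}\right) = \left(2375 + 62\right) \left(281 - 2\right) = 2437 \cdot 279 = 679923$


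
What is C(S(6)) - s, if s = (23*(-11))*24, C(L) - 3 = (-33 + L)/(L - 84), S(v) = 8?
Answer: 461725/76 ≈ 6075.3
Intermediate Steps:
C(L) = 3 + (-33 + L)/(-84 + L) (C(L) = 3 + (-33 + L)/(L - 84) = 3 + (-33 + L)/(-84 + L))
s = -6072 (s = -253*24 = -6072)
C(S(6)) - s = (-285 + 4*8)/(-84 + 8) - 1*(-6072) = (-285 + 32)/(-76) + 6072 = -1/76*(-253) + 6072 = 253/76 + 6072 = 461725/76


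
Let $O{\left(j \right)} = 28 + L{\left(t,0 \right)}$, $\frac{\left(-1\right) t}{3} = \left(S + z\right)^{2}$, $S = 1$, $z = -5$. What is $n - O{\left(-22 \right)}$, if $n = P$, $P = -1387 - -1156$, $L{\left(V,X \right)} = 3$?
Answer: $-262$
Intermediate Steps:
$t = -48$ ($t = - 3 \left(1 - 5\right)^{2} = - 3 \left(-4\right)^{2} = \left(-3\right) 16 = -48$)
$O{\left(j \right)} = 31$ ($O{\left(j \right)} = 28 + 3 = 31$)
$P = -231$ ($P = -1387 + 1156 = -231$)
$n = -231$
$n - O{\left(-22 \right)} = -231 - 31 = -262$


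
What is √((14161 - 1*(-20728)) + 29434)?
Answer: 3*√7147 ≈ 253.62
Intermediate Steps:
√((14161 - 1*(-20728)) + 29434) = √((14161 + 20728) + 29434) = √(34889 + 29434) = √64323 = 3*√7147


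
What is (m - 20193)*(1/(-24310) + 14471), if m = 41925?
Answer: 3822550237794/12155 ≈ 3.1448e+8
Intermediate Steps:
(m - 20193)*(1/(-24310) + 14471) = (41925 - 20193)*(1/(-24310) + 14471) = 21732*(-1/24310 + 14471) = 21732*(351790009/24310) = 3822550237794/12155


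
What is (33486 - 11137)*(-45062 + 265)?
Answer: -1001168153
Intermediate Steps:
(33486 - 11137)*(-45062 + 265) = 22349*(-44797) = -1001168153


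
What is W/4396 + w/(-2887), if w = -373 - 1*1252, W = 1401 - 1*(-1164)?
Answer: 14548655/12691252 ≈ 1.1464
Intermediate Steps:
W = 2565 (W = 1401 + 1164 = 2565)
w = -1625 (w = -373 - 1252 = -1625)
W/4396 + w/(-2887) = 2565/4396 - 1625/(-2887) = 2565*(1/4396) - 1625*(-1/2887) = 2565/4396 + 1625/2887 = 14548655/12691252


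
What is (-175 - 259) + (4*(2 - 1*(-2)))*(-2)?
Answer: -466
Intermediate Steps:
(-175 - 259) + (4*(2 - 1*(-2)))*(-2) = -434 + (4*(2 + 2))*(-2) = -434 + (4*4)*(-2) = -434 + 16*(-2) = -434 - 32 = -466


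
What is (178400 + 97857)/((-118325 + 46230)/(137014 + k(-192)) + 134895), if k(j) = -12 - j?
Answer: 37900802858/18506712535 ≈ 2.0480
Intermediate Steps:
(178400 + 97857)/((-118325 + 46230)/(137014 + k(-192)) + 134895) = (178400 + 97857)/((-118325 + 46230)/(137014 + (-12 - 1*(-192))) + 134895) = 276257/(-72095/(137014 + (-12 + 192)) + 134895) = 276257/(-72095/(137014 + 180) + 134895) = 276257/(-72095/137194 + 134895) = 276257/(18506712535/137194) = 276257*(137194/18506712535) = 37900802858/18506712535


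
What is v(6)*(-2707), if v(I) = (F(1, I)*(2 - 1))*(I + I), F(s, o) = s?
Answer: -32484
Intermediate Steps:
v(I) = 2*I (v(I) = (1*(2 - 1))*(I + I) = (1*1)*(2*I) = 1*(2*I) = 2*I)
v(6)*(-2707) = (2*6)*(-2707) = 12*(-2707) = -32484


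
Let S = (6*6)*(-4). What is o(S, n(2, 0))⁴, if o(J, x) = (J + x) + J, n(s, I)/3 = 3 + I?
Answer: 6059221281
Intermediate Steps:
n(s, I) = 9 + 3*I (n(s, I) = 3*(3 + I) = 9 + 3*I)
S = -144 (S = 36*(-4) = -144)
o(J, x) = x + 2*J
o(S, n(2, 0))⁴ = ((9 + 3*0) + 2*(-144))⁴ = ((9 + 0) - 288)⁴ = (9 - 288)⁴ = (-279)⁴ = 6059221281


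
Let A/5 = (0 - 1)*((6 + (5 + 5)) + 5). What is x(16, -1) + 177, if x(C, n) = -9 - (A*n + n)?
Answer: 64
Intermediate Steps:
A = -105 (A = 5*((0 - 1)*((6 + (5 + 5)) + 5)) = 5*(-((6 + 10) + 5)) = 5*(-(16 + 5)) = 5*(-1*21) = 5*(-21) = -105)
x(C, n) = -9 + 104*n (x(C, n) = -9 - (-105*n + n) = -9 - (-104)*n = -9 + 104*n)
x(16, -1) + 177 = (-9 + 104*(-1)) + 177 = (-9 - 104) + 177 = -113 + 177 = 64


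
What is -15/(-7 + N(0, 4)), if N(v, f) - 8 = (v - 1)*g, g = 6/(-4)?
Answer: -6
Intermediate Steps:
g = -3/2 (g = 6*(-¼) = -3/2 ≈ -1.5000)
N(v, f) = 19/2 - 3*v/2 (N(v, f) = 8 + (v - 1)*(-3/2) = 8 + (-1 + v)*(-3/2) = 8 + (3/2 - 3*v/2) = 19/2 - 3*v/2)
-15/(-7 + N(0, 4)) = -15/(-7 + (19/2 - 3/2*0)) = -15/(-7 + (19/2 + 0)) = -15/(-7 + 19/2) = -15/5/2 = -15*⅖ = -6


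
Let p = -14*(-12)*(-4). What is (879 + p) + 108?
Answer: 315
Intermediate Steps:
p = -672 (p = 168*(-4) = -672)
(879 + p) + 108 = (879 - 672) + 108 = 207 + 108 = 315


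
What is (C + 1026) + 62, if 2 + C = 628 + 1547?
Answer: 3261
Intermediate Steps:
C = 2173 (C = -2 + (628 + 1547) = -2 + 2175 = 2173)
(C + 1026) + 62 = (2173 + 1026) + 62 = 3199 + 62 = 3261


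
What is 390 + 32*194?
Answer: 6598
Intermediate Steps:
390 + 32*194 = 390 + 6208 = 6598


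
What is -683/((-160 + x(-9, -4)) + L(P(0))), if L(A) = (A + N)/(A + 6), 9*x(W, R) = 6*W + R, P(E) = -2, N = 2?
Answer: 6147/1498 ≈ 4.1035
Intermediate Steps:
x(W, R) = R/9 + 2*W/3 (x(W, R) = (6*W + R)/9 = (R + 6*W)/9 = R/9 + 2*W/3)
L(A) = (2 + A)/(6 + A) (L(A) = (A + 2)/(A + 6) = (2 + A)/(6 + A))
-683/((-160 + x(-9, -4)) + L(P(0))) = -683/((-160 + ((⅑)*(-4) + (⅔)*(-9))) + (2 - 2)/(6 - 2)) = -683/((-160 + (-4/9 - 6)) + 0/4) = -683/((-160 - 58/9) + (¼)*0) = -683/(-1498/9 + 0) = -683/(-1498/9) = -683*(-9/1498) = 6147/1498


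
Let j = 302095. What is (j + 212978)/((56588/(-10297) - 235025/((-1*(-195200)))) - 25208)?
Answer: -5915905966464/289605146887 ≈ -20.427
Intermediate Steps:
(j + 212978)/((56588/(-10297) - 235025/((-1*(-195200)))) - 25208) = (302095 + 212978)/((56588/(-10297) - 235025/((-1*(-195200)))) - 25208) = 515073/((56588*(-1/10297) - 235025/195200) - 25208) = 515073/((-8084/1471 - 235025*1/195200) - 25208) = 515073/((-8084/1471 - 9401/7808) - 25208) = 515073/(-76948743/11485568 - 25208) = 515073/(-289605146887/11485568) = 515073*(-11485568/289605146887) = -5915905966464/289605146887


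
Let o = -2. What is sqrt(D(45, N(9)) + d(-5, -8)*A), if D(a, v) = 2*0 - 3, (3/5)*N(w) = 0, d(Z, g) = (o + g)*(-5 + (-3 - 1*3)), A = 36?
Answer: sqrt(3957) ≈ 62.905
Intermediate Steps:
d(Z, g) = 22 - 11*g (d(Z, g) = (-2 + g)*(-5 + (-3 - 1*3)) = (-2 + g)*(-5 + (-3 - 3)) = (-2 + g)*(-5 - 6) = (-2 + g)*(-11) = 22 - 11*g)
N(w) = 0 (N(w) = (5/3)*0 = 0)
D(a, v) = -3 (D(a, v) = 0 - 3 = -3)
sqrt(D(45, N(9)) + d(-5, -8)*A) = sqrt(-3 + (22 - 11*(-8))*36) = sqrt(-3 + (22 + 88)*36) = sqrt(-3 + 110*36) = sqrt(-3 + 3960) = sqrt(3957)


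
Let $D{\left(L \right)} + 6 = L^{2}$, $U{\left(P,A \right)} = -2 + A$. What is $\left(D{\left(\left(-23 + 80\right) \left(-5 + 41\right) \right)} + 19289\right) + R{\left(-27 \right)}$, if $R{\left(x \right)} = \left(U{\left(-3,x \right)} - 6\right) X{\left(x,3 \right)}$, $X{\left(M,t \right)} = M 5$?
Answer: $4234712$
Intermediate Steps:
$X{\left(M,t \right)} = 5 M$
$D{\left(L \right)} = -6 + L^{2}$
$R{\left(x \right)} = 5 x \left(-8 + x\right)$ ($R{\left(x \right)} = \left(\left(-2 + x\right) - 6\right) 5 x = \left(-8 + x\right) 5 x = 5 x \left(-8 + x\right)$)
$\left(D{\left(\left(-23 + 80\right) \left(-5 + 41\right) \right)} + 19289\right) + R{\left(-27 \right)} = \left(\left(-6 + \left(\left(-23 + 80\right) \left(-5 + 41\right)\right)^{2}\right) + 19289\right) + 5 \left(-27\right) \left(-8 - 27\right) = \left(\left(-6 + \left(57 \cdot 36\right)^{2}\right) + 19289\right) + 5 \left(-27\right) \left(-35\right) = \left(\left(-6 + 2052^{2}\right) + 19289\right) + 4725 = \left(\left(-6 + 4210704\right) + 19289\right) + 4725 = \left(4210698 + 19289\right) + 4725 = 4229987 + 4725 = 4234712$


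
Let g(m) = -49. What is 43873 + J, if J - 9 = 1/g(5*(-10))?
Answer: 2150217/49 ≈ 43882.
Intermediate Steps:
J = 440/49 (J = 9 + 1/(-49) = 9 - 1/49 = 440/49 ≈ 8.9796)
43873 + J = 43873 + 440/49 = 2150217/49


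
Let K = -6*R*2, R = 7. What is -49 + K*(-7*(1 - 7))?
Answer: -3577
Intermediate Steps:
K = -84 (K = -6*7*2 = -42*2 = -84)
-49 + K*(-7*(1 - 7)) = -49 - (-588)*(1 - 7) = -49 - (-588)*(-6) = -49 - 84*42 = -49 - 3528 = -3577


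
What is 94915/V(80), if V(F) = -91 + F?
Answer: -94915/11 ≈ -8628.6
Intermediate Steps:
94915/V(80) = 94915/(-91 + 80) = 94915/(-11) = 94915*(-1/11) = -94915/11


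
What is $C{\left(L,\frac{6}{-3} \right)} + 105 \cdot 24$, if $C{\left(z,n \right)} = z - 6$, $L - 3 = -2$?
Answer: $2515$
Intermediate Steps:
$L = 1$ ($L = 3 - 2 = 1$)
$C{\left(z,n \right)} = -6 + z$
$C{\left(L,\frac{6}{-3} \right)} + 105 \cdot 24 = \left(-6 + 1\right) + 105 \cdot 24 = -5 + 2520 = 2515$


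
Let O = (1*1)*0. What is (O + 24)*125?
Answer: 3000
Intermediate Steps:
O = 0 (O = 1*0 = 0)
(O + 24)*125 = (0 + 24)*125 = 24*125 = 3000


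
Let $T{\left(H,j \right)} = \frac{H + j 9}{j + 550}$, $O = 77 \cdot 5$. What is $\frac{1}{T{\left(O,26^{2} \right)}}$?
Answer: $\frac{1226}{6469} \approx 0.18952$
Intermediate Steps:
$O = 385$
$T{\left(H,j \right)} = \frac{H + 9 j}{550 + j}$
$\frac{1}{T{\left(O,26^{2} \right)}} = \frac{1}{\frac{1}{550 + 26^{2}} \left(385 + 9 \cdot 26^{2}\right)} = \frac{1}{\frac{1}{550 + 676} \left(385 + 9 \cdot 676\right)} = \frac{1}{\frac{1}{1226} \left(385 + 6084\right)} = \frac{1}{\frac{1}{1226} \cdot 6469} = \frac{1}{\frac{6469}{1226}} = \frac{1226}{6469}$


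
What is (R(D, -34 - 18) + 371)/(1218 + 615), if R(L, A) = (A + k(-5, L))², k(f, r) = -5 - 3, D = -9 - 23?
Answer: 3971/1833 ≈ 2.1664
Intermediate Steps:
D = -32
k(f, r) = -8
R(L, A) = (-8 + A)² (R(L, A) = (A - 8)² = (-8 + A)²)
(R(D, -34 - 18) + 371)/(1218 + 615) = ((-8 + (-34 - 18))² + 371)/(1218 + 615) = ((-8 - 52)² + 371)/1833 = ((-60)² + 371)*(1/1833) = (3600 + 371)*(1/1833) = 3971*(1/1833) = 3971/1833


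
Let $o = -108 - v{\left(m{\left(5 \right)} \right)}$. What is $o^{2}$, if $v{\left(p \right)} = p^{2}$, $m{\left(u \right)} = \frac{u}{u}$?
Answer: $11881$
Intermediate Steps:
$m{\left(u \right)} = 1$
$o = -109$ ($o = -108 - 1^{2} = -108 - 1 = -109$)
$o^{2} = \left(-109\right)^{2} = 11881$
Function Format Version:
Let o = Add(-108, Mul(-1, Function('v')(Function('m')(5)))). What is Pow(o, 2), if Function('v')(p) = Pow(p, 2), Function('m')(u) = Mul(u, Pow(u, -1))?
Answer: 11881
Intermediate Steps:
Function('m')(u) = 1
o = -109 (o = Add(-108, Mul(-1, Pow(1, 2))) = Add(-108, Mul(-1, 1)) = Add(-108, -1) = -109)
Pow(o, 2) = Pow(-109, 2) = 11881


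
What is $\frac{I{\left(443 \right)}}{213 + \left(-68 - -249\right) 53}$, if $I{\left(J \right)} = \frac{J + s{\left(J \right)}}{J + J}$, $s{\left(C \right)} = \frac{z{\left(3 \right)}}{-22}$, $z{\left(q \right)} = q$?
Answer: $\frac{9743}{191138552} \approx 5.0973 \cdot 10^{-5}$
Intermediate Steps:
$s{\left(C \right)} = - \frac{3}{22}$ ($s{\left(C \right)} = \frac{3}{-22} = 3 \left(- \frac{1}{22}\right) = - \frac{3}{22}$)
$I{\left(J \right)} = \frac{- \frac{3}{22} + J}{2 J}$ ($I{\left(J \right)} = \frac{J - \frac{3}{22}}{J + J} = \frac{- \frac{3}{22} + J}{2 J}$)
$\frac{I{\left(443 \right)}}{213 + \left(-68 - -249\right) 53} = \frac{\frac{1}{44} \cdot \frac{1}{443} \left(-3 + 22 \cdot 443\right)}{213 + \left(-68 - -249\right) 53} = \frac{\frac{1}{44} \cdot \frac{1}{443} \left(-3 + 9746\right)}{213 + \left(-68 + 249\right) 53} = \frac{\frac{1}{44} \cdot \frac{1}{443} \cdot 9743}{213 + 181 \cdot 53} = \frac{9743}{19492 \left(213 + 9593\right)} = \frac{9743}{19492 \cdot 9806} = \frac{9743}{19492} \cdot \frac{1}{9806} = \frac{9743}{191138552}$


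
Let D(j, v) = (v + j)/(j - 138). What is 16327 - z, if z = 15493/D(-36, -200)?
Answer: 578695/118 ≈ 4904.2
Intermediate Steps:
D(j, v) = (j + v)/(-138 + j)
z = 1347891/118 (z = 15493/(((-36 - 200)/(-138 - 36))) = 15493/((-236/(-174))) = 15493/((-1/174*(-236))) = 15493/(118/87) = 15493*(87/118) = 1347891/118 ≈ 11423.)
16327 - z = 16327 - 1*1347891/118 = 16327 - 1347891/118 = 578695/118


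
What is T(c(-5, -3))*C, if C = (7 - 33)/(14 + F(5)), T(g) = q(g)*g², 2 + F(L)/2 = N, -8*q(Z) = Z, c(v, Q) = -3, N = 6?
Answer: -351/88 ≈ -3.9886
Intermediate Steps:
q(Z) = -Z/8
F(L) = 8 (F(L) = -4 + 2*6 = -4 + 12 = 8)
T(g) = -g³/8 (T(g) = (-g/8)*g² = -g³/8)
C = -13/11 (C = (7 - 33)/(14 + 8) = -26/22 = -26*1/22 = -13/11 ≈ -1.1818)
T(c(-5, -3))*C = -⅛*(-3)³*(-13/11) = -⅛*(-27)*(-13/11) = (27/8)*(-13/11) = -351/88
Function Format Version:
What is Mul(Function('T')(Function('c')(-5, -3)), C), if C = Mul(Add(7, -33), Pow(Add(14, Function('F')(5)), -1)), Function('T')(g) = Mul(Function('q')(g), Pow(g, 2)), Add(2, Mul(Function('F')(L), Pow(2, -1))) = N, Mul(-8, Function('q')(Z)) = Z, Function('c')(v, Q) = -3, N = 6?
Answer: Rational(-351, 88) ≈ -3.9886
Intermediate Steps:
Function('q')(Z) = Mul(Rational(-1, 8), Z)
Function('F')(L) = 8 (Function('F')(L) = Add(-4, Mul(2, 6)) = Add(-4, 12) = 8)
Function('T')(g) = Mul(Rational(-1, 8), Pow(g, 3)) (Function('T')(g) = Mul(Mul(Rational(-1, 8), g), Pow(g, 2)) = Mul(Rational(-1, 8), Pow(g, 3)))
C = Rational(-13, 11) (C = Mul(Add(7, -33), Pow(Add(14, 8), -1)) = Mul(-26, Pow(22, -1)) = Mul(-26, Rational(1, 22)) = Rational(-13, 11) ≈ -1.1818)
Mul(Function('T')(Function('c')(-5, -3)), C) = Mul(Mul(Rational(-1, 8), Pow(-3, 3)), Rational(-13, 11)) = Mul(Mul(Rational(-1, 8), -27), Rational(-13, 11)) = Mul(Rational(27, 8), Rational(-13, 11)) = Rational(-351, 88)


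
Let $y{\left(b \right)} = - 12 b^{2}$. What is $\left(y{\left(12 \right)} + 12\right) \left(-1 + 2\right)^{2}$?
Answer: $-1716$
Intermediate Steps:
$\left(y{\left(12 \right)} + 12\right) \left(-1 + 2\right)^{2} = \left(- 12 \cdot 12^{2} + 12\right) \left(-1 + 2\right)^{2} = \left(\left(-12\right) 144 + 12\right) 1^{2} = \left(-1728 + 12\right) 1 = \left(-1716\right) 1 = -1716$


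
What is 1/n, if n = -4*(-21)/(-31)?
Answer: -31/84 ≈ -0.36905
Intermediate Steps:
n = -84/31 (n = 84*(-1/31) = -84/31 ≈ -2.7097)
1/n = 1/(-84/31) = -31/84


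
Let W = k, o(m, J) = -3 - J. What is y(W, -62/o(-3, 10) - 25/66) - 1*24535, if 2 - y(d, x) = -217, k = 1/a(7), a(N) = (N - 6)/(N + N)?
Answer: -24316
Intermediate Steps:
a(N) = (-6 + N)/(2*N) (a(N) = (-6 + N)/((2*N)) = (-6 + N)*(1/(2*N)) = (-6 + N)/(2*N))
k = 14 (k = 1/((1/2)*(-6 + 7)/7) = 1/((1/2)*(1/7)*1) = 1/(1/14) = 14)
W = 14
y(d, x) = 219 (y(d, x) = 2 - 1*(-217) = 2 + 217 = 219)
y(W, -62/o(-3, 10) - 25/66) - 1*24535 = 219 - 1*24535 = 219 - 24535 = -24316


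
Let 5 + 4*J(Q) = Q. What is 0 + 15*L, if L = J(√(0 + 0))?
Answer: -75/4 ≈ -18.750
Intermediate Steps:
J(Q) = -5/4 + Q/4
L = -5/4 (L = -5/4 + √(0 + 0)/4 = -5/4 + √0/4 = -5/4 + (¼)*0 = -5/4 + 0 = -5/4 ≈ -1.2500)
0 + 15*L = 0 + 15*(-5/4) = 0 - 75/4 = -75/4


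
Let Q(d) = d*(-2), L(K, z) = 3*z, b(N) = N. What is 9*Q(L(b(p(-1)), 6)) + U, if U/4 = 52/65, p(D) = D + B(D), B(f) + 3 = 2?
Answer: -1604/5 ≈ -320.80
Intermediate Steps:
B(f) = -1 (B(f) = -3 + 2 = -1)
p(D) = -1 + D (p(D) = D - 1 = -1 + D)
Q(d) = -2*d
U = 16/5 (U = 4*(52/65) = 4*(52*(1/65)) = 4*(⅘) = 16/5 ≈ 3.2000)
9*Q(L(b(p(-1)), 6)) + U = 9*(-6*6) + 16/5 = 9*(-2*18) + 16/5 = 9*(-36) + 16/5 = -324 + 16/5 = -1604/5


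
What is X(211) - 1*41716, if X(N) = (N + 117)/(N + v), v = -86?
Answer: -5214172/125 ≈ -41713.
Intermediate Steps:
X(N) = (117 + N)/(-86 + N) (X(N) = (N + 117)/(N - 86) = (117 + N)/(-86 + N))
X(211) - 1*41716 = (117 + 211)/(-86 + 211) - 1*41716 = 328/125 - 41716 = -5214172/125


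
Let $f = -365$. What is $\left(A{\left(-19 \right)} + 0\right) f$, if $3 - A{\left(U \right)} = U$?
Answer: $-8030$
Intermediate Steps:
$A{\left(U \right)} = 3 - U$
$\left(A{\left(-19 \right)} + 0\right) f = \left(\left(3 - -19\right) + 0\right) \left(-365\right) = \left(\left(3 + 19\right) + 0\right) \left(-365\right) = \left(22 + 0\right) \left(-365\right) = 22 \left(-365\right) = -8030$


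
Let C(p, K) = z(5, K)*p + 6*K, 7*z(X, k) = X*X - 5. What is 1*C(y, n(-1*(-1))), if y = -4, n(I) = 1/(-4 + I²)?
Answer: -94/7 ≈ -13.429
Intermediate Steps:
z(X, k) = -5/7 + X²/7 (z(X, k) = (X*X - 5)/7 = (X² - 5)/7 = (-5 + X²)/7 = -5/7 + X²/7)
C(p, K) = 6*K + 20*p/7 (C(p, K) = (-5/7 + (⅐)*5²)*p + 6*K = (-5/7 + (⅐)*25)*p + 6*K = (-5/7 + 25/7)*p + 6*K = 20*p/7 + 6*K = 6*K + 20*p/7)
1*C(y, n(-1*(-1))) = 1*(6/(-4 + (-1*(-1))²) + (20/7)*(-4)) = 1*(6/(-4 + 1²) - 80/7) = 1*(6/(-4 + 1) - 80/7) = 1*(6/(-3) - 80/7) = 1*(6*(-⅓) - 80/7) = 1*(-2 - 80/7) = 1*(-94/7) = -94/7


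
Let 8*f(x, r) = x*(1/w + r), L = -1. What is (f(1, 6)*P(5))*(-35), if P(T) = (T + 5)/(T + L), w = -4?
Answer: -4025/64 ≈ -62.891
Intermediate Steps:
P(T) = (5 + T)/(-1 + T) (P(T) = (T + 5)/(T - 1) = (5 + T)/(-1 + T))
f(x, r) = x*(-1/4 + r)/8 (f(x, r) = (x*(1/(-4) + r))/8 = (x*(-1/4 + r))/8 = x*(-1/4 + r)/8)
(f(1, 6)*P(5))*(-35) = (((1/32)*1*(-1 + 4*6))*((5 + 5)/(-1 + 5)))*(-35) = (((1/32)*1*(-1 + 24))*(10/4))*(-35) = (((1/32)*1*23)*((1/4)*10))*(-35) = ((23/32)*(5/2))*(-35) = (115/64)*(-35) = -4025/64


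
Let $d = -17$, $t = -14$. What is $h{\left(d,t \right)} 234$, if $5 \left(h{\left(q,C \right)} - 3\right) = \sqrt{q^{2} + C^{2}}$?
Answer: $702 + \frac{234 \sqrt{485}}{5} \approx 1732.7$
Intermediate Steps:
$h{\left(q,C \right)} = 3 + \frac{\sqrt{C^{2} + q^{2}}}{5}$ ($h{\left(q,C \right)} = 3 + \frac{\sqrt{q^{2} + C^{2}}}{5} = 3 + \frac{\sqrt{C^{2} + q^{2}}}{5}$)
$h{\left(d,t \right)} 234 = \left(3 + \frac{\sqrt{\left(-14\right)^{2} + \left(-17\right)^{2}}}{5}\right) 234 = \left(3 + \frac{\sqrt{196 + 289}}{5}\right) 234 = \left(3 + \frac{\sqrt{485}}{5}\right) 234 = 702 + \frac{234 \sqrt{485}}{5}$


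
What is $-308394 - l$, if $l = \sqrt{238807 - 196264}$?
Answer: $-308394 - 3 \sqrt{4727} \approx -3.086 \cdot 10^{5}$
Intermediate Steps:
$l = 3 \sqrt{4727}$ ($l = \sqrt{42543} = 3 \sqrt{4727} \approx 206.26$)
$-308394 - l = -308394 - 3 \sqrt{4727}$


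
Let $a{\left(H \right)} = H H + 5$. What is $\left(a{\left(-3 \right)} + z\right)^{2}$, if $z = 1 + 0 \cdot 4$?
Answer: $225$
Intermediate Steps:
$a{\left(H \right)} = 5 + H^{2}$ ($a{\left(H \right)} = H^{2} + 5 = 5 + H^{2}$)
$z = 1$ ($z = 1 + 0 = 1$)
$\left(a{\left(-3 \right)} + z\right)^{2} = \left(\left(5 + \left(-3\right)^{2}\right) + 1\right)^{2} = \left(\left(5 + 9\right) + 1\right)^{2} = \left(14 + 1\right)^{2} = 15^{2} = 225$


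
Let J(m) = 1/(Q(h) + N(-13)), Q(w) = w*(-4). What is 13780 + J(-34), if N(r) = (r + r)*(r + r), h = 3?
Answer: 9149921/664 ≈ 13780.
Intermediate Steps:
Q(w) = -4*w
N(r) = 4*r**2 (N(r) = (2*r)*(2*r) = 4*r**2)
J(m) = 1/664 (J(m) = 1/(-4*3 + 4*(-13)**2) = 1/(-12 + 4*169) = 1/(-12 + 676) = 1/664)
13780 + J(-34) = 13780 + 1/664 = 9149921/664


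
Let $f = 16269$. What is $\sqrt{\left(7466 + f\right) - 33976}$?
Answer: $7 i \sqrt{209} \approx 101.2 i$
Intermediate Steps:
$\sqrt{\left(7466 + f\right) - 33976} = \sqrt{\left(7466 + 16269\right) - 33976} = \sqrt{23735 - 33976} = \sqrt{-10241} = 7 i \sqrt{209}$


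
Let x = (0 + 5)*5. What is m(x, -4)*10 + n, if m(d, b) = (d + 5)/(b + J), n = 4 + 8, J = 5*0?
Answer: -63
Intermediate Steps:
J = 0
n = 12
x = 25 (x = 5*5 = 25)
m(d, b) = (5 + d)/b (m(d, b) = (d + 5)/(b + 0) = (5 + d)/b)
m(x, -4)*10 + n = ((5 + 25)/(-4))*10 + 12 = -¼*30*10 + 12 = -15/2*10 + 12 = -75 + 12 = -63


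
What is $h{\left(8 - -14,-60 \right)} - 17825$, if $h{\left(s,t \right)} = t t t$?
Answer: $-233825$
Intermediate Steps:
$h{\left(s,t \right)} = t^{3}$ ($h{\left(s,t \right)} = t^{2} t = t^{3}$)
$h{\left(8 - -14,-60 \right)} - 17825 = \left(-60\right)^{3} - 17825 = -216000 - 17825 = -233825$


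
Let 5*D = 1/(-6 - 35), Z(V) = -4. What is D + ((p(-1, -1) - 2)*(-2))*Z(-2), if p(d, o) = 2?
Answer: -1/205 ≈ -0.0048781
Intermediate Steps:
D = -1/205 (D = 1/(5*(-6 - 35)) = (⅕)/(-41) = (⅕)*(-1/41) = -1/205 ≈ -0.0048781)
D + ((p(-1, -1) - 2)*(-2))*Z(-2) = -1/205 + ((2 - 2)*(-2))*(-4) = -1/205 + (0*(-2))*(-4) = -1/205 + 0*(-4) = -1/205 + 0 = -1/205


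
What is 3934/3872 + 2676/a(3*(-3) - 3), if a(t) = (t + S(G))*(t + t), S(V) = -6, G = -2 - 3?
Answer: 125635/17424 ≈ 7.2105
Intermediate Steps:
G = -5
a(t) = 2*t*(-6 + t) (a(t) = (t - 6)*(t + t) = (-6 + t)*(2*t) = 2*t*(-6 + t))
3934/3872 + 2676/a(3*(-3) - 3) = 3934/3872 + 2676/((2*(3*(-3) - 3)*(-6 + (3*(-3) - 3)))) = 3934*(1/3872) + 2676/((2*(-9 - 3)*(-6 + (-9 - 3)))) = 1967/1936 + 2676/((2*(-12)*(-6 - 12))) = 1967/1936 + 2676/((2*(-12)*(-18))) = 1967/1936 + 2676/432 = 1967/1936 + 2676*(1/432) = 1967/1936 + 223/36 = 125635/17424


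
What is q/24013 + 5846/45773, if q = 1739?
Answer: 5945385/29706677 ≈ 0.20014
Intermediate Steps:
q/24013 + 5846/45773 = 1739/24013 + 5846/45773 = 1739*(1/24013) + 5846*(1/45773) = 47/649 + 5846/45773 = 5945385/29706677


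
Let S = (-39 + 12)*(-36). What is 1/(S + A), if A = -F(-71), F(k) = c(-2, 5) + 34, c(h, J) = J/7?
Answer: 7/6561 ≈ 0.0010669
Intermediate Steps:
c(h, J) = J/7 (c(h, J) = J*(1/7) = J/7)
S = 972 (S = -27*(-36) = 972)
F(k) = 243/7 (F(k) = (1/7)*5 + 34 = 5/7 + 34 = 243/7)
A = -243/7 (A = -1*243/7 = -243/7 ≈ -34.714)
1/(S + A) = 1/(972 - 243/7) = 1/(6561/7) = 7/6561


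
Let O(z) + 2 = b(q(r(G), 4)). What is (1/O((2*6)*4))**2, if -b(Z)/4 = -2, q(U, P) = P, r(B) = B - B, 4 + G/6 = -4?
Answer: 1/36 ≈ 0.027778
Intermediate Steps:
G = -48 (G = -24 + 6*(-4) = -24 - 24 = -48)
r(B) = 0
b(Z) = 8 (b(Z) = -4*(-2) = 8)
O(z) = 6 (O(z) = -2 + 8 = 6)
(1/O((2*6)*4))**2 = (1/6)**2 = 1/36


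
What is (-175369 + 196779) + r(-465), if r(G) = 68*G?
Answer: -10210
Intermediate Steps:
(-175369 + 196779) + r(-465) = (-175369 + 196779) + 68*(-465) = 21410 - 31620 = -10210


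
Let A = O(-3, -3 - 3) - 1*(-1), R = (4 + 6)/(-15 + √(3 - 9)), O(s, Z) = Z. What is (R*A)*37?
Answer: 9250/77 + 1850*I*√6/231 ≈ 120.13 + 19.617*I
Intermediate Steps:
R = 10/(-15 + I*√6) (R = 10/(-15 + √(-6)) = 10/(-15 + I*√6) ≈ -0.64935 - 0.10604*I)
A = -5 (A = (-3 - 3) - 1*(-1) = -6 + 1 = -5)
(R*A)*37 = ((-50/77 - 10*I*√6/231)*(-5))*37 = (250/77 + 50*I*√6/231)*37 = 9250/77 + 1850*I*√6/231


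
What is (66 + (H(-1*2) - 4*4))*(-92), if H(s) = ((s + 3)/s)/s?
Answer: -4623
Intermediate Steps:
H(s) = (3 + s)/s² (H(s) = ((3 + s)/s)/s = (3 + s)/s²)
(66 + (H(-1*2) - 4*4))*(-92) = (66 + ((3 - 1*2)/(-1*2)² - 4*4))*(-92) = (66 + ((3 - 2)/(-2)² - 16))*(-92) = (66 + ((¼)*1 - 16))*(-92) = (66 + (¼ - 16))*(-92) = (66 - 63/4)*(-92) = (201/4)*(-92) = -4623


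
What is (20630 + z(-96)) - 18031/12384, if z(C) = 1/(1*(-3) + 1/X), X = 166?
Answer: 126963497089/6154848 ≈ 20628.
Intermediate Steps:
z(C) = -166/497 (z(C) = 1/(1*(-3) + 1/166) = 1/(-3 + 1/166) = 1/(-497/166) = -166/497)
(20630 + z(-96)) - 18031/12384 = (20630 - 166/497) - 18031/12384 = 10252944/497 - 18031*1/12384 = 10252944/497 - 18031/12384 = 126963497089/6154848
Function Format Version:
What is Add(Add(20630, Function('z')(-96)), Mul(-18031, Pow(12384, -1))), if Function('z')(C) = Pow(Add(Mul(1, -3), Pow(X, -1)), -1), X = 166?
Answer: Rational(126963497089, 6154848) ≈ 20628.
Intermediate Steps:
Function('z')(C) = Rational(-166, 497) (Function('z')(C) = Pow(Add(Mul(1, -3), Pow(166, -1)), -1) = Pow(Add(-3, Rational(1, 166)), -1) = Pow(Rational(-497, 166), -1) = Rational(-166, 497))
Add(Add(20630, Function('z')(-96)), Mul(-18031, Pow(12384, -1))) = Add(Add(20630, Rational(-166, 497)), Mul(-18031, Pow(12384, -1))) = Add(Rational(10252944, 497), Mul(-18031, Rational(1, 12384))) = Add(Rational(10252944, 497), Rational(-18031, 12384)) = Rational(126963497089, 6154848)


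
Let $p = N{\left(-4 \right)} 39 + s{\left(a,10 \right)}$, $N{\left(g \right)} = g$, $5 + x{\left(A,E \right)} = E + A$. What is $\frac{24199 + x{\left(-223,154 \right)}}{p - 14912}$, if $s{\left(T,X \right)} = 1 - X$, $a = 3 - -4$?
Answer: $- \frac{24125}{15077} \approx -1.6001$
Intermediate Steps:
$x{\left(A,E \right)} = -5 + A + E$ ($x{\left(A,E \right)} = -5 + \left(E + A\right) = -5 + \left(A + E\right) = -5 + A + E$)
$a = 7$ ($a = 3 + 4 = 7$)
$p = -165$ ($p = \left(-4\right) 39 + \left(1 - 10\right) = -156 + \left(1 - 10\right) = -156 - 9 = -165$)
$\frac{24199 + x{\left(-223,154 \right)}}{p - 14912} = \frac{24199 - 74}{-165 - 14912} = \frac{24199 - 74}{-15077} = 24125 \left(- \frac{1}{15077}\right) = - \frac{24125}{15077}$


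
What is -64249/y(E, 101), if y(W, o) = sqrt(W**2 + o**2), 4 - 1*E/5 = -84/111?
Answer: -2377213*sqrt(14739569)/14739569 ≈ -619.19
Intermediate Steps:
E = 880/37 (E = 20 - (-420)/111 = 20 - 5*(-28/37) = 20 + 140/37 = 880/37 ≈ 23.784)
-64249/y(E, 101) = -64249/sqrt((880/37)**2 + 101**2) = -64249/sqrt(774400/1369 + 10201) = -64249*37*sqrt(14739569)/14739569 = -2377213*sqrt(14739569)/14739569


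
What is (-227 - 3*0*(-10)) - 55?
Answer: -282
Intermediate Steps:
(-227 - 3*0*(-10)) - 55 = (-227 + 0*(-10)) - 55 = (-227 + 0) - 55 = -227 - 55 = -282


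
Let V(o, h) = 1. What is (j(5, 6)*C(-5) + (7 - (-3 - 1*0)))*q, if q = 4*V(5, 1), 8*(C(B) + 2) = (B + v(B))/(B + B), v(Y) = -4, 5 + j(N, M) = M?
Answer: 649/20 ≈ 32.450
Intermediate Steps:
j(N, M) = -5 + M
C(B) = -2 + (-4 + B)/(16*B) (C(B) = -2 + ((B - 4)/(B + B))/8 = -2 + ((-4 + B)/((2*B)))/8 = -2 + ((-4 + B)*(1/(2*B)))/8 = -2 + ((-4 + B)/(2*B))/8 = -2 + (-4 + B)/(16*B))
q = 4 (q = 4*1 = 4)
(j(5, 6)*C(-5) + (7 - (-3 - 1*0)))*q = ((-5 + 6)*((1/16)*(-4 - 31*(-5))/(-5)) + (7 - (-3 - 1*0)))*4 = (1*((1/16)*(-1/5)*(-4 + 155)) + (7 - (-3 + 0)))*4 = (1*((1/16)*(-1/5)*151) + (7 - 1*(-3)))*4 = (1*(-151/80) + (7 + 3))*4 = (-151/80 + 10)*4 = (649/80)*4 = 649/20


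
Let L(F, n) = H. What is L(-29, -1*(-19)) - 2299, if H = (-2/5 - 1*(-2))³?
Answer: -286863/125 ≈ -2294.9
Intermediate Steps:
H = 512/125 (H = (-2*⅕ + 2)³ = (-⅖ + 2)³ = (8/5)³ = 512/125 ≈ 4.0960)
L(F, n) = 512/125
L(-29, -1*(-19)) - 2299 = 512/125 - 2299 = -286863/125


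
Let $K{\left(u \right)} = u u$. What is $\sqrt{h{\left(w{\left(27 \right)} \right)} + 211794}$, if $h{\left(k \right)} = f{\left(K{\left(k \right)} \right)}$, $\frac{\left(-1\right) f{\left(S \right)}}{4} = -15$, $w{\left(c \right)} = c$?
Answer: $\sqrt{211854} \approx 460.28$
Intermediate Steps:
$K{\left(u \right)} = u^{2}$
$f{\left(S \right)} = 60$ ($f{\left(S \right)} = \left(-4\right) \left(-15\right) = 60$)
$h{\left(k \right)} = 60$
$\sqrt{h{\left(w{\left(27 \right)} \right)} + 211794} = \sqrt{60 + 211794} = \sqrt{211854}$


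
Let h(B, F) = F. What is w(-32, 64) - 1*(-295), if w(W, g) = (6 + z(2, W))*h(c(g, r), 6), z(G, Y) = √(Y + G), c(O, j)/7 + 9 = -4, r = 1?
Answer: 331 + 6*I*√30 ≈ 331.0 + 32.863*I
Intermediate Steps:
c(O, j) = -91 (c(O, j) = -63 + 7*(-4) = -63 - 28 = -91)
z(G, Y) = √(G + Y)
w(W, g) = 36 + 6*√(2 + W) (w(W, g) = (6 + √(2 + W))*6 = 36 + 6*√(2 + W))
w(-32, 64) - 1*(-295) = (36 + 6*√(2 - 32)) - 1*(-295) = (36 + 6*√(-30)) + 295 = (36 + 6*(I*√30)) + 295 = (36 + 6*I*√30) + 295 = 331 + 6*I*√30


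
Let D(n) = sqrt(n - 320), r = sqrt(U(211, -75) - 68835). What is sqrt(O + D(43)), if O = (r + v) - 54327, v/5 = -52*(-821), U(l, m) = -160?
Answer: sqrt(159133 + I*sqrt(277) + I*sqrt(68995)) ≈ 398.92 + 0.35*I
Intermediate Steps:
v = 213460 (v = 5*(-52*(-821)) = 5*42692 = 213460)
r = I*sqrt(68995) (r = sqrt(-160 - 68835) = sqrt(-68995) = I*sqrt(68995) ≈ 262.67*I)
D(n) = sqrt(-320 + n)
O = 159133 + I*sqrt(68995) (O = (I*sqrt(68995) + 213460) - 54327 = (213460 + I*sqrt(68995)) - 54327 = 159133 + I*sqrt(68995) ≈ 1.5913e+5 + 262.67*I)
sqrt(O + D(43)) = sqrt((159133 + I*sqrt(68995)) + sqrt(-320 + 43)) = sqrt((159133 + I*sqrt(68995)) + sqrt(-277)) = sqrt((159133 + I*sqrt(68995)) + I*sqrt(277)) = sqrt(159133 + I*sqrt(277) + I*sqrt(68995))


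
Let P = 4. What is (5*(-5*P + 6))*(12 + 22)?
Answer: -2380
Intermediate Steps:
(5*(-5*P + 6))*(12 + 22) = (5*(-5*4 + 6))*(12 + 22) = (5*(-20 + 6))*34 = (5*(-14))*34 = -70*34 = -2380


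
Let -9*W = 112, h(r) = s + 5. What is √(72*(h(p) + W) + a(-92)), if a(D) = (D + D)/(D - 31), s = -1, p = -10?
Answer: 10*I*√91758/123 ≈ 24.627*I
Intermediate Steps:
h(r) = 4 (h(r) = -1 + 5 = 4)
a(D) = 2*D/(-31 + D) (a(D) = (2*D)/(-31 + D) = 2*D/(-31 + D))
W = -112/9 (W = -⅑*112 = -112/9 ≈ -12.444)
√(72*(h(p) + W) + a(-92)) = √(72*(4 - 112/9) + 2*(-92)/(-31 - 92)) = √(72*(-76/9) + 2*(-92)/(-123)) = √(-608 + 2*(-92)*(-1/123)) = √(-608 + 184/123) = √(-74600/123) = 10*I*√91758/123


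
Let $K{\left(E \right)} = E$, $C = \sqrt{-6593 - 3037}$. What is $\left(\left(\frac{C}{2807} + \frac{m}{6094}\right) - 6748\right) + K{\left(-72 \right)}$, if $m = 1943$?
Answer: $- \frac{41559137}{6094} + \frac{3 i \sqrt{1070}}{2807} \approx -6819.7 + 0.03496 i$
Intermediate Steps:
$C = 3 i \sqrt{1070}$ ($C = \sqrt{-9630} = 3 i \sqrt{1070} \approx 98.133 i$)
$\left(\left(\frac{C}{2807} + \frac{m}{6094}\right) - 6748\right) + K{\left(-72 \right)} = \left(\left(\frac{3 i \sqrt{1070}}{2807} + \frac{1943}{6094}\right) - 6748\right) - 72 = \left(\left(\frac{1943}{6094} + \frac{3 i \sqrt{1070}}{2807}\right) - 6748\right) - 72 = \left(- \frac{41120369}{6094} + \frac{3 i \sqrt{1070}}{2807}\right) - 72 = - \frac{41559137}{6094} + \frac{3 i \sqrt{1070}}{2807}$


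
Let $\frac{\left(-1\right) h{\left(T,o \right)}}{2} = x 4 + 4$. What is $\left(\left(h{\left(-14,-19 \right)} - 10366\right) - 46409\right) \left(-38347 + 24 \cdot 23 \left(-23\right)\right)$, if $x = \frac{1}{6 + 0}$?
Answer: $\frac{8695328179}{3} \approx 2.8984 \cdot 10^{9}$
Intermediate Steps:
$x = \frac{1}{6} \approx 0.16667$
$h{\left(T,o \right)} = - \frac{28}{3}$ ($h{\left(T,o \right)} = - 2 \left(\frac{1}{6} \cdot 4 + 4\right) = - 2 \left(\frac{2}{3} + 4\right) = \left(-2\right) \frac{14}{3} = - \frac{28}{3}$)
$\left(\left(h{\left(-14,-19 \right)} - 10366\right) - 46409\right) \left(-38347 + 24 \cdot 23 \left(-23\right)\right) = \left(\left(- \frac{28}{3} - 10366\right) - 46409\right) \left(-38347 + 24 \cdot 23 \left(-23\right)\right) = \left(\left(- \frac{28}{3} - 10366\right) - 46409\right) \left(-38347 + 552 \left(-23\right)\right) = \left(- \frac{31126}{3} - 46409\right) \left(-38347 - 12696\right) = \left(- \frac{170353}{3}\right) \left(-51043\right) = \frac{8695328179}{3}$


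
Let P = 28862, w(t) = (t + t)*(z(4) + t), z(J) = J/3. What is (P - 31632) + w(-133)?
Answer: 96760/3 ≈ 32253.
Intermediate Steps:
z(J) = J/3 (z(J) = J*(⅓) = J/3)
w(t) = 2*t*(4/3 + t) (w(t) = (t + t)*((⅓)*4 + t) = (2*t)*(4/3 + t) = 2*t*(4/3 + t))
(P - 31632) + w(-133) = (28862 - 31632) + (⅔)*(-133)*(4 + 3*(-133)) = -2770 + (⅔)*(-133)*(4 - 399) = -2770 + (⅔)*(-133)*(-395) = -2770 + 105070/3 = 96760/3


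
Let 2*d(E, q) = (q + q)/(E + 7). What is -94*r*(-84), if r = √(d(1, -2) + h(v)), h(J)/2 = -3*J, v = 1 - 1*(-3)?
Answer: 3948*I*√97 ≈ 38883.0*I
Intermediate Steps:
d(E, q) = q/(7 + E) (d(E, q) = ((q + q)/(E + 7))/2 = ((2*q)/(7 + E))/2 = (2*q/(7 + E))/2 = q/(7 + E))
v = 4 (v = 1 + 3 = 4)
h(J) = -6*J (h(J) = 2*(-3*J) = -6*J)
r = I*√97/2 (r = √(-2/(7 + 1) - 6*4) = √(-2/8 - 24) = √(-2*⅛ - 24) = √(-¼ - 24) = √(-97/4) = I*√97/2 ≈ 4.9244*I)
-94*r*(-84) = -47*I*√97*(-84) = 3948*I*√97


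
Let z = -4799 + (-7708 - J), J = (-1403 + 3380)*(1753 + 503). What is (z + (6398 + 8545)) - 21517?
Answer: -4479193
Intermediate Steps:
J = 4460112 (J = 1977*2256 = 4460112)
z = -4472619 (z = -4799 + (-7708 - 1*4460112) = -4799 + (-7708 - 4460112) = -4799 - 4467820 = -4472619)
(z + (6398 + 8545)) - 21517 = (-4472619 + (6398 + 8545)) - 21517 = (-4472619 + 14943) - 21517 = -4457676 - 21517 = -4479193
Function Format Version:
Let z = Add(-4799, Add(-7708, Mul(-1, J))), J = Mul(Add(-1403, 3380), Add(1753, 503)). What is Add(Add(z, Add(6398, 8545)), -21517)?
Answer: -4479193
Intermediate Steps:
J = 4460112 (J = Mul(1977, 2256) = 4460112)
z = -4472619 (z = Add(-4799, Add(-7708, Mul(-1, 4460112))) = Add(-4799, Add(-7708, -4460112)) = Add(-4799, -4467820) = -4472619)
Add(Add(z, Add(6398, 8545)), -21517) = Add(Add(-4472619, Add(6398, 8545)), -21517) = Add(Add(-4472619, 14943), -21517) = Add(-4457676, -21517) = -4479193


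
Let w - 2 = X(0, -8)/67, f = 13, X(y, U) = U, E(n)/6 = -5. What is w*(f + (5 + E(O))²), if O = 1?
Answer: 80388/67 ≈ 1199.8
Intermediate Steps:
E(n) = -30 (E(n) = 6*(-5) = -30)
w = 126/67 (w = 2 - 8/67 = 126/67 ≈ 1.8806)
w*(f + (5 + E(O))²) = 126*(13 + (5 - 30)²)/67 = 126*(13 + (-25)²)/67 = 126*(13 + 625)/67 = (126/67)*638 = 80388/67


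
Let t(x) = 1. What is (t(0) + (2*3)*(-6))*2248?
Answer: -78680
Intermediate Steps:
(t(0) + (2*3)*(-6))*2248 = (1 + (2*3)*(-6))*2248 = (1 + 6*(-6))*2248 = (1 - 36)*2248 = -35*2248 = -78680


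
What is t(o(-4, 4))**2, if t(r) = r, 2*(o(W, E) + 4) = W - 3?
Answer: 225/4 ≈ 56.250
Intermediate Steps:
o(W, E) = -11/2 + W/2 (o(W, E) = -4 + (W - 3)/2 = -4 + (-3 + W)/2 = -4 + (-3/2 + W/2) = -11/2 + W/2)
t(o(-4, 4))**2 = (-11/2 + (1/2)*(-4))**2 = (-11/2 - 2)**2 = (-15/2)**2 = 225/4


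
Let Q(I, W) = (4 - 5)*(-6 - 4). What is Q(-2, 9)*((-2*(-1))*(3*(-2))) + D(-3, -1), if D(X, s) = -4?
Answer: -124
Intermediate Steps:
Q(I, W) = 10 (Q(I, W) = -1*(-10) = 10)
Q(-2, 9)*((-2*(-1))*(3*(-2))) + D(-3, -1) = 10*((-2*(-1))*(3*(-2))) - 4 = 10*(2*(-6)) - 4 = 10*(-12) - 4 = -120 - 4 = -124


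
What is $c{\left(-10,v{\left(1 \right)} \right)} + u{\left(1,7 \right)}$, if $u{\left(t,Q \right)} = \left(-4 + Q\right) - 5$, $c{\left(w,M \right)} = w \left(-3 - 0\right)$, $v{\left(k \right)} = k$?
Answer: $28$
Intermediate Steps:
$c{\left(w,M \right)} = - 3 w$ ($c{\left(w,M \right)} = w \left(-3 + 0\right) = w \left(-3\right) = - 3 w$)
$u{\left(t,Q \right)} = -9 + Q$
$c{\left(-10,v{\left(1 \right)} \right)} + u{\left(1,7 \right)} = \left(-3\right) \left(-10\right) + \left(-9 + 7\right) = 30 - 2 = 28$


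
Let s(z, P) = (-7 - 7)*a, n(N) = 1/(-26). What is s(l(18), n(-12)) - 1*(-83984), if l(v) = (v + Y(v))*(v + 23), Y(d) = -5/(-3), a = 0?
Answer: 83984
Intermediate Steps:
Y(d) = 5/3 (Y(d) = -5*(-⅓) = 5/3)
n(N) = -1/26
l(v) = (23 + v)*(5/3 + v) (l(v) = (v + 5/3)*(v + 23) = (5/3 + v)*(23 + v) = (23 + v)*(5/3 + v))
s(z, P) = 0 (s(z, P) = (-7 - 7)*0 = -14*0 = 0)
s(l(18), n(-12)) - 1*(-83984) = 0 - 1*(-83984) = 0 + 83984 = 83984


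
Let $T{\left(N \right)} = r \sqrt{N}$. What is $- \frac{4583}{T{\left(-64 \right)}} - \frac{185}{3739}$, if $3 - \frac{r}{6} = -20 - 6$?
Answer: $- \frac{185}{3739} + \frac{4583 i}{1392} \approx -0.049478 + 3.2924 i$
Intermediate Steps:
$r = 174$ ($r = 18 - 6 \left(-20 - 6\right) = 18 - -156 = 18 + 156 = 174$)
$T{\left(N \right)} = 174 \sqrt{N}$
$- \frac{4583}{T{\left(-64 \right)}} - \frac{185}{3739} = - \frac{4583}{174 \sqrt{-64}} - \frac{185}{3739} = - \frac{4583}{174 \cdot 8 i} - \frac{185}{3739} = - \frac{4583}{1392 i} - \frac{185}{3739} = - 4583 \left(- \frac{i}{1392}\right) - \frac{185}{3739} = \frac{4583 i}{1392} - \frac{185}{3739} = - \frac{185}{3739} + \frac{4583 i}{1392}$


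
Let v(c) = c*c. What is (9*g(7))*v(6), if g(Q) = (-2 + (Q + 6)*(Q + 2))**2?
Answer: 4284900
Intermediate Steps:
v(c) = c**2
g(Q) = (-2 + (2 + Q)*(6 + Q))**2 (g(Q) = (-2 + (6 + Q)*(2 + Q))**2 = (-2 + (2 + Q)*(6 + Q))**2)
(9*g(7))*v(6) = (9*(10 + 7**2 + 8*7)**2)*6**2 = (9*(10 + 49 + 56)**2)*36 = (9*115**2)*36 = (9*13225)*36 = 119025*36 = 4284900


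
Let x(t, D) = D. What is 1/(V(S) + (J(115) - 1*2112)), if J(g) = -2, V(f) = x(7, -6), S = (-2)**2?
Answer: -1/2120 ≈ -0.00047170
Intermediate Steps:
S = 4
V(f) = -6
1/(V(S) + (J(115) - 1*2112)) = 1/(-6 + (-2 - 1*2112)) = 1/(-6 + (-2 - 2112)) = 1/(-6 - 2114) = 1/(-2120) = -1/2120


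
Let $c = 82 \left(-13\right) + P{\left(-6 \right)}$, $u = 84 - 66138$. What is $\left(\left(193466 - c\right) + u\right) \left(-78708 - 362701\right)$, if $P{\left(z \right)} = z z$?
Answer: $-56695454778$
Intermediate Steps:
$P{\left(z \right)} = z^{2}$
$u = -66054$ ($u = 84 - 66138 = -66054$)
$c = -1030$ ($c = 82 \left(-13\right) + \left(-6\right)^{2} = -1066 + 36 = -1030$)
$\left(\left(193466 - c\right) + u\right) \left(-78708 - 362701\right) = \left(\left(193466 - -1030\right) - 66054\right) \left(-78708 - 362701\right) = \left(\left(193466 + 1030\right) - 66054\right) \left(-441409\right) = \left(194496 - 66054\right) \left(-441409\right) = 128442 \left(-441409\right) = -56695454778$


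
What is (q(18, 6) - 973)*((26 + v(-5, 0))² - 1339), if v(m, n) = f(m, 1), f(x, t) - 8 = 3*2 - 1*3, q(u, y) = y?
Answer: -29010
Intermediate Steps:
f(x, t) = 11 (f(x, t) = 8 + (3*2 - 1*3) = 8 + (6 - 3) = 8 + 3 = 11)
v(m, n) = 11
(q(18, 6) - 973)*((26 + v(-5, 0))² - 1339) = (6 - 973)*((26 + 11)² - 1339) = -967*(37² - 1339) = -967*(1369 - 1339) = -967*30 = -29010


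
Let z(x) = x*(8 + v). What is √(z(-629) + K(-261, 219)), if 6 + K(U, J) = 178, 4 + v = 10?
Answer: I*√8634 ≈ 92.919*I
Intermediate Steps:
v = 6 (v = -4 + 10 = 6)
z(x) = 14*x (z(x) = x*(8 + 6) = x*14 = 14*x)
K(U, J) = 172 (K(U, J) = -6 + 178 = 172)
√(z(-629) + K(-261, 219)) = √(14*(-629) + 172) = √(-8806 + 172) = √(-8634) = I*√8634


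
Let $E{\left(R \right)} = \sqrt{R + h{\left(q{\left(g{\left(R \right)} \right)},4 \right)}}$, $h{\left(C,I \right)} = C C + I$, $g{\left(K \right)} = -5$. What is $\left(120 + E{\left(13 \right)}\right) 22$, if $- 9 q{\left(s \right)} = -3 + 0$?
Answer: $2640 + \frac{22 \sqrt{154}}{3} \approx 2731.0$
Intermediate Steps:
$q{\left(s \right)} = \frac{1}{3}$ ($q{\left(s \right)} = - \frac{-3 + 0}{9} = \left(- \frac{1}{9}\right) \left(-3\right) = \frac{1}{3}$)
$h{\left(C,I \right)} = I + C^{2}$ ($h{\left(C,I \right)} = C^{2} + I = I + C^{2}$)
$E{\left(R \right)} = \sqrt{\frac{37}{9} + R}$ ($E{\left(R \right)} = \sqrt{R + \left(4 + \left(\frac{1}{3}\right)^{2}\right)} = \sqrt{R + \left(4 + \frac{1}{9}\right)} = \sqrt{R + \frac{37}{9}} = \sqrt{\frac{37}{9} + R}$)
$\left(120 + E{\left(13 \right)}\right) 22 = \left(120 + \frac{\sqrt{37 + 9 \cdot 13}}{3}\right) 22 = \left(120 + \frac{\sqrt{37 + 117}}{3}\right) 22 = \left(120 + \frac{\sqrt{154}}{3}\right) 22 = 2640 + \frac{22 \sqrt{154}}{3}$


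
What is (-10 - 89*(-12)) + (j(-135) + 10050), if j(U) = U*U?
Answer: 29333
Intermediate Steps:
j(U) = U²
(-10 - 89*(-12)) + (j(-135) + 10050) = (-10 - 89*(-12)) + ((-135)² + 10050) = (-10 + 1068) + (18225 + 10050) = 1058 + 28275 = 29333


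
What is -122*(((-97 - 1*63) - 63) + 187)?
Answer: 4392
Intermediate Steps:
-122*(((-97 - 1*63) - 63) + 187) = -122*(((-97 - 63) - 63) + 187) = -122*((-160 - 63) + 187) = -122*(-223 + 187) = -122*(-36) = 4392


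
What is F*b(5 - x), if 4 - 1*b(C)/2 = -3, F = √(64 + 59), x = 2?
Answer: 14*√123 ≈ 155.27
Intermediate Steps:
F = √123 ≈ 11.091
b(C) = 14 (b(C) = 8 - 2*(-3) = 8 + 6 = 14)
F*b(5 - x) = √123*14 = 14*√123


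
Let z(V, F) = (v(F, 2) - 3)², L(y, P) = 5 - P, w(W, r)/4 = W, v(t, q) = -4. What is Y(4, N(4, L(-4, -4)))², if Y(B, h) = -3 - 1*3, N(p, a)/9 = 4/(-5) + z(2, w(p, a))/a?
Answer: 36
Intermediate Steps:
w(W, r) = 4*W
z(V, F) = 49 (z(V, F) = (-4 - 3)² = (-7)² = 49)
N(p, a) = -36/5 + 441/a (N(p, a) = 9*(4/(-5) + 49/a) = 9*(4*(-⅕) + 49/a) = 9*(-⅘ + 49/a) = -36/5 + 441/a)
Y(B, h) = -6 (Y(B, h) = -3 - 3 = -6)
Y(4, N(4, L(-4, -4)))² = (-6)² = 36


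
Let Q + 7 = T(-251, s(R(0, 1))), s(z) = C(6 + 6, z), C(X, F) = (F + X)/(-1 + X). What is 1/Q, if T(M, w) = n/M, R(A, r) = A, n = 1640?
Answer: -251/3397 ≈ -0.073889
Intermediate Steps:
C(X, F) = (F + X)/(-1 + X)
s(z) = 12/11 + z/11 (s(z) = (z + (6 + 6))/(-1 + (6 + 6)) = (z + 12)/(-1 + 12) = (12 + z)/11 = 12/11 + z/11)
T(M, w) = 1640/M
Q = -3397/251 (Q = -7 + 1640/(-251) = -7 + 1640*(-1/251) = -7 - 1640/251 = -3397/251 ≈ -13.534)
1/Q = 1/(-3397/251) = -251/3397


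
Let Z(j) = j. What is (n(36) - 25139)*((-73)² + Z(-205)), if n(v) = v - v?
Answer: -128812236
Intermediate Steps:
n(v) = 0
(n(36) - 25139)*((-73)² + Z(-205)) = (0 - 25139)*((-73)² - 205) = -25139*(5329 - 205) = -25139*5124 = -128812236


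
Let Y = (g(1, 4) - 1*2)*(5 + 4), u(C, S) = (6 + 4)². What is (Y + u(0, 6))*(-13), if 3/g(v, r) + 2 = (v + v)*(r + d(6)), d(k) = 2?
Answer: -11011/10 ≈ -1101.1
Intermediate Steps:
u(C, S) = 100 (u(C, S) = 10² = 100)
g(v, r) = 3/(-2 + 2*v*(2 + r)) (g(v, r) = 3/(-2 + (v + v)*(r + 2)) = 3/(-2 + (2*v)*(2 + r)) = 3/(-2 + 2*v*(2 + r)))
Y = -153/10 (Y = (3/(2*(-1 + 2*1 + 4*1)) - 1*2)*(5 + 4) = (3/(2*(-1 + 2 + 4)) - 2)*9 = ((3/2)/5 - 2)*9 = ((3/2)*(⅕) - 2)*9 = (3/10 - 2)*9 = -17/10*9 = -153/10 ≈ -15.300)
(Y + u(0, 6))*(-13) = (-153/10 + 100)*(-13) = (847/10)*(-13) = -11011/10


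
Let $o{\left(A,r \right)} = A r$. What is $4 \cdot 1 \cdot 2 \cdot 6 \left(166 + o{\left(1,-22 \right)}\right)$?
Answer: $6912$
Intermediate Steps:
$4 \cdot 1 \cdot 2 \cdot 6 \left(166 + o{\left(1,-22 \right)}\right) = 4 \cdot 1 \cdot 2 \cdot 6 \left(166 + 1 \left(-22\right)\right) = 4 \cdot 2 \cdot 6 \left(166 - 22\right) = 8 \cdot 6 \cdot 144 = 48 \cdot 144 = 6912$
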